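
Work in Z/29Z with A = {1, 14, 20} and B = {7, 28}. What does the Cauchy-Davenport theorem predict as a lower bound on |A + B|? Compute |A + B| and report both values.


Cauchy-Davenport: |A + B| ≥ min(p, |A| + |B| - 1) for A, B nonempty in Z/pZ.
|A| = 3, |B| = 2, p = 29.
CD lower bound = min(29, 3 + 2 - 1) = min(29, 4) = 4.
Compute A + B mod 29 directly:
a = 1: 1+7=8, 1+28=0
a = 14: 14+7=21, 14+28=13
a = 20: 20+7=27, 20+28=19
A + B = {0, 8, 13, 19, 21, 27}, so |A + B| = 6.
Verify: 6 ≥ 4? Yes ✓.

CD lower bound = 4, actual |A + B| = 6.


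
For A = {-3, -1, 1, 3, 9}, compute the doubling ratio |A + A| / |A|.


|A| = 5.
Compute A + A by enumerating all 25 pairs.
A + A = {-6, -4, -2, 0, 2, 4, 6, 8, 10, 12, 18}, so |A + A| = 11.
K = |A + A| / |A| = 11/5 (already in lowest terms) ≈ 2.2000.
Reference: AP of size 5 gives K = 9/5 ≈ 1.8000; a fully generic set of size 5 gives K ≈ 3.0000.

|A| = 5, |A + A| = 11, K = 11/5.


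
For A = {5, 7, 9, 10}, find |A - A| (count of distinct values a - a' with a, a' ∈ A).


A - A = {a - a' : a, a' ∈ A}; |A| = 4.
Bounds: 2|A|-1 ≤ |A - A| ≤ |A|² - |A| + 1, i.e. 7 ≤ |A - A| ≤ 13.
Note: 0 ∈ A - A always (from a - a). The set is symmetric: if d ∈ A - A then -d ∈ A - A.
Enumerate nonzero differences d = a - a' with a > a' (then include -d):
Positive differences: {1, 2, 3, 4, 5}
Full difference set: {0} ∪ (positive diffs) ∪ (negative diffs).
|A - A| = 1 + 2·5 = 11 (matches direct enumeration: 11).

|A - A| = 11


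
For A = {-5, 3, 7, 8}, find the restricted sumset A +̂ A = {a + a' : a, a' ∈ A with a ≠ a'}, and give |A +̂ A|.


Restricted sumset: A +̂ A = {a + a' : a ∈ A, a' ∈ A, a ≠ a'}.
Equivalently, take A + A and drop any sum 2a that is achievable ONLY as a + a for a ∈ A (i.e. sums representable only with equal summands).
Enumerate pairs (a, a') with a < a' (symmetric, so each unordered pair gives one sum; this covers all a ≠ a'):
  -5 + 3 = -2
  -5 + 7 = 2
  -5 + 8 = 3
  3 + 7 = 10
  3 + 8 = 11
  7 + 8 = 15
Collected distinct sums: {-2, 2, 3, 10, 11, 15}
|A +̂ A| = 6
(Reference bound: |A +̂ A| ≥ 2|A| - 3 for |A| ≥ 2, with |A| = 4 giving ≥ 5.)

|A +̂ A| = 6


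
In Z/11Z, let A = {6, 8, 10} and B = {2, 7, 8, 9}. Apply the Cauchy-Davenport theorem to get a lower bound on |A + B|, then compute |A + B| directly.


Cauchy-Davenport: |A + B| ≥ min(p, |A| + |B| - 1) for A, B nonempty in Z/pZ.
|A| = 3, |B| = 4, p = 11.
CD lower bound = min(11, 3 + 4 - 1) = min(11, 6) = 6.
Compute A + B mod 11 directly:
a = 6: 6+2=8, 6+7=2, 6+8=3, 6+9=4
a = 8: 8+2=10, 8+7=4, 8+8=5, 8+9=6
a = 10: 10+2=1, 10+7=6, 10+8=7, 10+9=8
A + B = {1, 2, 3, 4, 5, 6, 7, 8, 10}, so |A + B| = 9.
Verify: 9 ≥ 6? Yes ✓.

CD lower bound = 6, actual |A + B| = 9.


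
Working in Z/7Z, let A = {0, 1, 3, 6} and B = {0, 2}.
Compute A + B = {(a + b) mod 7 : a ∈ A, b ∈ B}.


Work in Z/7Z: reduce every sum a + b modulo 7.
Enumerate all 8 pairs:
a = 0: 0+0=0, 0+2=2
a = 1: 1+0=1, 1+2=3
a = 3: 3+0=3, 3+2=5
a = 6: 6+0=6, 6+2=1
Distinct residues collected: {0, 1, 2, 3, 5, 6}
|A + B| = 6 (out of 7 total residues).

A + B = {0, 1, 2, 3, 5, 6}


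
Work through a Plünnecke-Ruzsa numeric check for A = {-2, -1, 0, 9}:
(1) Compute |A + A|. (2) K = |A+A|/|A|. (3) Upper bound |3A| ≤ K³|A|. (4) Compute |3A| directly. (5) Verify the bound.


|A| = 4.
Step 1: Compute A + A by enumerating all 16 pairs.
A + A = {-4, -3, -2, -1, 0, 7, 8, 9, 18}, so |A + A| = 9.
Step 2: Doubling constant K = |A + A|/|A| = 9/4 = 9/4 ≈ 2.2500.
Step 3: Plünnecke-Ruzsa gives |3A| ≤ K³·|A| = (2.2500)³ · 4 ≈ 45.5625.
Step 4: Compute 3A = A + A + A directly by enumerating all triples (a,b,c) ∈ A³; |3A| = 16.
Step 5: Check 16 ≤ 45.5625? Yes ✓.

K = 9/4, Plünnecke-Ruzsa bound K³|A| ≈ 45.5625, |3A| = 16, inequality holds.


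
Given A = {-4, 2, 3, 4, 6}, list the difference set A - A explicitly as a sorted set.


A - A = {a - a' : a, a' ∈ A}.
Compute a - a' for each ordered pair (a, a'):
a = -4: -4--4=0, -4-2=-6, -4-3=-7, -4-4=-8, -4-6=-10
a = 2: 2--4=6, 2-2=0, 2-3=-1, 2-4=-2, 2-6=-4
a = 3: 3--4=7, 3-2=1, 3-3=0, 3-4=-1, 3-6=-3
a = 4: 4--4=8, 4-2=2, 4-3=1, 4-4=0, 4-6=-2
a = 6: 6--4=10, 6-2=4, 6-3=3, 6-4=2, 6-6=0
Collecting distinct values (and noting 0 appears from a-a):
A - A = {-10, -8, -7, -6, -4, -3, -2, -1, 0, 1, 2, 3, 4, 6, 7, 8, 10}
|A - A| = 17

A - A = {-10, -8, -7, -6, -4, -3, -2, -1, 0, 1, 2, 3, 4, 6, 7, 8, 10}


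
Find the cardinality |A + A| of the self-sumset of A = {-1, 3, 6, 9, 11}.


A + A = {a + a' : a, a' ∈ A}; |A| = 5.
General bounds: 2|A| - 1 ≤ |A + A| ≤ |A|(|A|+1)/2, i.e. 9 ≤ |A + A| ≤ 15.
Lower bound 2|A|-1 is attained iff A is an arithmetic progression.
Enumerate sums a + a' for a ≤ a' (symmetric, so this suffices):
a = -1: -1+-1=-2, -1+3=2, -1+6=5, -1+9=8, -1+11=10
a = 3: 3+3=6, 3+6=9, 3+9=12, 3+11=14
a = 6: 6+6=12, 6+9=15, 6+11=17
a = 9: 9+9=18, 9+11=20
a = 11: 11+11=22
Distinct sums: {-2, 2, 5, 6, 8, 9, 10, 12, 14, 15, 17, 18, 20, 22}
|A + A| = 14

|A + A| = 14


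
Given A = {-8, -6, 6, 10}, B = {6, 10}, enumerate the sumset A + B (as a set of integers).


A + B = {a + b : a ∈ A, b ∈ B}.
Enumerate all |A|·|B| = 4·2 = 8 pairs (a, b) and collect distinct sums.
a = -8: -8+6=-2, -8+10=2
a = -6: -6+6=0, -6+10=4
a = 6: 6+6=12, 6+10=16
a = 10: 10+6=16, 10+10=20
Collecting distinct sums: A + B = {-2, 0, 2, 4, 12, 16, 20}
|A + B| = 7

A + B = {-2, 0, 2, 4, 12, 16, 20}


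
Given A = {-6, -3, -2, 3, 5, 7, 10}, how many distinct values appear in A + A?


A + A = {a + a' : a, a' ∈ A}; |A| = 7.
General bounds: 2|A| - 1 ≤ |A + A| ≤ |A|(|A|+1)/2, i.e. 13 ≤ |A + A| ≤ 28.
Lower bound 2|A|-1 is attained iff A is an arithmetic progression.
Enumerate sums a + a' for a ≤ a' (symmetric, so this suffices):
a = -6: -6+-6=-12, -6+-3=-9, -6+-2=-8, -6+3=-3, -6+5=-1, -6+7=1, -6+10=4
a = -3: -3+-3=-6, -3+-2=-5, -3+3=0, -3+5=2, -3+7=4, -3+10=7
a = -2: -2+-2=-4, -2+3=1, -2+5=3, -2+7=5, -2+10=8
a = 3: 3+3=6, 3+5=8, 3+7=10, 3+10=13
a = 5: 5+5=10, 5+7=12, 5+10=15
a = 7: 7+7=14, 7+10=17
a = 10: 10+10=20
Distinct sums: {-12, -9, -8, -6, -5, -4, -3, -1, 0, 1, 2, 3, 4, 5, 6, 7, 8, 10, 12, 13, 14, 15, 17, 20}
|A + A| = 24

|A + A| = 24


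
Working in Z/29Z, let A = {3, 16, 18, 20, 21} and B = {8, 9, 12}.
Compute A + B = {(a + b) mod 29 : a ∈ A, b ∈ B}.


Work in Z/29Z: reduce every sum a + b modulo 29.
Enumerate all 15 pairs:
a = 3: 3+8=11, 3+9=12, 3+12=15
a = 16: 16+8=24, 16+9=25, 16+12=28
a = 18: 18+8=26, 18+9=27, 18+12=1
a = 20: 20+8=28, 20+9=0, 20+12=3
a = 21: 21+8=0, 21+9=1, 21+12=4
Distinct residues collected: {0, 1, 3, 4, 11, 12, 15, 24, 25, 26, 27, 28}
|A + B| = 12 (out of 29 total residues).

A + B = {0, 1, 3, 4, 11, 12, 15, 24, 25, 26, 27, 28}


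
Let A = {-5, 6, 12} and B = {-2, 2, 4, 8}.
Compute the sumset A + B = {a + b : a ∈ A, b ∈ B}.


A + B = {a + b : a ∈ A, b ∈ B}.
Enumerate all |A|·|B| = 3·4 = 12 pairs (a, b) and collect distinct sums.
a = -5: -5+-2=-7, -5+2=-3, -5+4=-1, -5+8=3
a = 6: 6+-2=4, 6+2=8, 6+4=10, 6+8=14
a = 12: 12+-2=10, 12+2=14, 12+4=16, 12+8=20
Collecting distinct sums: A + B = {-7, -3, -1, 3, 4, 8, 10, 14, 16, 20}
|A + B| = 10

A + B = {-7, -3, -1, 3, 4, 8, 10, 14, 16, 20}


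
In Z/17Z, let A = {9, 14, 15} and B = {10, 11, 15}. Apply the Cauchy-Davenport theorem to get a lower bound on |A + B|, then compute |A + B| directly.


Cauchy-Davenport: |A + B| ≥ min(p, |A| + |B| - 1) for A, B nonempty in Z/pZ.
|A| = 3, |B| = 3, p = 17.
CD lower bound = min(17, 3 + 3 - 1) = min(17, 5) = 5.
Compute A + B mod 17 directly:
a = 9: 9+10=2, 9+11=3, 9+15=7
a = 14: 14+10=7, 14+11=8, 14+15=12
a = 15: 15+10=8, 15+11=9, 15+15=13
A + B = {2, 3, 7, 8, 9, 12, 13}, so |A + B| = 7.
Verify: 7 ≥ 5? Yes ✓.

CD lower bound = 5, actual |A + B| = 7.


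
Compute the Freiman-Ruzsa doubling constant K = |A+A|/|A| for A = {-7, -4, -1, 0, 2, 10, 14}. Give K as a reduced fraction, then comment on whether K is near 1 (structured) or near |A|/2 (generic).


|A| = 7.
Compute A + A by enumerating all 49 pairs.
A + A = {-14, -11, -8, -7, -5, -4, -2, -1, 0, 1, 2, 3, 4, 6, 7, 9, 10, 12, 13, 14, 16, 20, 24, 28}, so |A + A| = 24.
K = |A + A| / |A| = 24/7 (already in lowest terms) ≈ 3.4286.
Reference: AP of size 7 gives K = 13/7 ≈ 1.8571; a fully generic set of size 7 gives K ≈ 4.0000.

|A| = 7, |A + A| = 24, K = 24/7.


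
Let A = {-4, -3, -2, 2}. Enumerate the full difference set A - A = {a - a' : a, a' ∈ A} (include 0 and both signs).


A - A = {a - a' : a, a' ∈ A}.
Compute a - a' for each ordered pair (a, a'):
a = -4: -4--4=0, -4--3=-1, -4--2=-2, -4-2=-6
a = -3: -3--4=1, -3--3=0, -3--2=-1, -3-2=-5
a = -2: -2--4=2, -2--3=1, -2--2=0, -2-2=-4
a = 2: 2--4=6, 2--3=5, 2--2=4, 2-2=0
Collecting distinct values (and noting 0 appears from a-a):
A - A = {-6, -5, -4, -2, -1, 0, 1, 2, 4, 5, 6}
|A - A| = 11

A - A = {-6, -5, -4, -2, -1, 0, 1, 2, 4, 5, 6}


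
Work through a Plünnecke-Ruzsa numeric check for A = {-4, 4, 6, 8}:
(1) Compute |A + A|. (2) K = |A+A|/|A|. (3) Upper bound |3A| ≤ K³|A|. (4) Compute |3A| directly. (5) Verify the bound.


|A| = 4.
Step 1: Compute A + A by enumerating all 16 pairs.
A + A = {-8, 0, 2, 4, 8, 10, 12, 14, 16}, so |A + A| = 9.
Step 2: Doubling constant K = |A + A|/|A| = 9/4 = 9/4 ≈ 2.2500.
Step 3: Plünnecke-Ruzsa gives |3A| ≤ K³·|A| = (2.2500)³ · 4 ≈ 45.5625.
Step 4: Compute 3A = A + A + A directly by enumerating all triples (a,b,c) ∈ A³; |3A| = 15.
Step 5: Check 15 ≤ 45.5625? Yes ✓.

K = 9/4, Plünnecke-Ruzsa bound K³|A| ≈ 45.5625, |3A| = 15, inequality holds.


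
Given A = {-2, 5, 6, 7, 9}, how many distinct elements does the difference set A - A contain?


A - A = {a - a' : a, a' ∈ A}; |A| = 5.
Bounds: 2|A|-1 ≤ |A - A| ≤ |A|² - |A| + 1, i.e. 9 ≤ |A - A| ≤ 21.
Note: 0 ∈ A - A always (from a - a). The set is symmetric: if d ∈ A - A then -d ∈ A - A.
Enumerate nonzero differences d = a - a' with a > a' (then include -d):
Positive differences: {1, 2, 3, 4, 7, 8, 9, 11}
Full difference set: {0} ∪ (positive diffs) ∪ (negative diffs).
|A - A| = 1 + 2·8 = 17 (matches direct enumeration: 17).

|A - A| = 17


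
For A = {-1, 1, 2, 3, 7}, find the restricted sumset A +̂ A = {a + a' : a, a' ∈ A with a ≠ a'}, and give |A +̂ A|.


Restricted sumset: A +̂ A = {a + a' : a ∈ A, a' ∈ A, a ≠ a'}.
Equivalently, take A + A and drop any sum 2a that is achievable ONLY as a + a for a ∈ A (i.e. sums representable only with equal summands).
Enumerate pairs (a, a') with a < a' (symmetric, so each unordered pair gives one sum; this covers all a ≠ a'):
  -1 + 1 = 0
  -1 + 2 = 1
  -1 + 3 = 2
  -1 + 7 = 6
  1 + 2 = 3
  1 + 3 = 4
  1 + 7 = 8
  2 + 3 = 5
  2 + 7 = 9
  3 + 7 = 10
Collected distinct sums: {0, 1, 2, 3, 4, 5, 6, 8, 9, 10}
|A +̂ A| = 10
(Reference bound: |A +̂ A| ≥ 2|A| - 3 for |A| ≥ 2, with |A| = 5 giving ≥ 7.)

|A +̂ A| = 10


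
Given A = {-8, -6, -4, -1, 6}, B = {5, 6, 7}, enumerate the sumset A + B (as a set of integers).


A + B = {a + b : a ∈ A, b ∈ B}.
Enumerate all |A|·|B| = 5·3 = 15 pairs (a, b) and collect distinct sums.
a = -8: -8+5=-3, -8+6=-2, -8+7=-1
a = -6: -6+5=-1, -6+6=0, -6+7=1
a = -4: -4+5=1, -4+6=2, -4+7=3
a = -1: -1+5=4, -1+6=5, -1+7=6
a = 6: 6+5=11, 6+6=12, 6+7=13
Collecting distinct sums: A + B = {-3, -2, -1, 0, 1, 2, 3, 4, 5, 6, 11, 12, 13}
|A + B| = 13

A + B = {-3, -2, -1, 0, 1, 2, 3, 4, 5, 6, 11, 12, 13}


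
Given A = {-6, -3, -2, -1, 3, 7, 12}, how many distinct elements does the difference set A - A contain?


A - A = {a - a' : a, a' ∈ A}; |A| = 7.
Bounds: 2|A|-1 ≤ |A - A| ≤ |A|² - |A| + 1, i.e. 13 ≤ |A - A| ≤ 43.
Note: 0 ∈ A - A always (from a - a). The set is symmetric: if d ∈ A - A then -d ∈ A - A.
Enumerate nonzero differences d = a - a' with a > a' (then include -d):
Positive differences: {1, 2, 3, 4, 5, 6, 8, 9, 10, 13, 14, 15, 18}
Full difference set: {0} ∪ (positive diffs) ∪ (negative diffs).
|A - A| = 1 + 2·13 = 27 (matches direct enumeration: 27).

|A - A| = 27


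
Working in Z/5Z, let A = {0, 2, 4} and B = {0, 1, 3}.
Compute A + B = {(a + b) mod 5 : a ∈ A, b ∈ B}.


Work in Z/5Z: reduce every sum a + b modulo 5.
Enumerate all 9 pairs:
a = 0: 0+0=0, 0+1=1, 0+3=3
a = 2: 2+0=2, 2+1=3, 2+3=0
a = 4: 4+0=4, 4+1=0, 4+3=2
Distinct residues collected: {0, 1, 2, 3, 4}
|A + B| = 5 (out of 5 total residues).

A + B = {0, 1, 2, 3, 4}


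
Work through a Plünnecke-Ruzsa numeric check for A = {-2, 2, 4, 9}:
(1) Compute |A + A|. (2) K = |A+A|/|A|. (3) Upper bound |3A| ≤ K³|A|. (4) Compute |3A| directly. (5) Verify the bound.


|A| = 4.
Step 1: Compute A + A by enumerating all 16 pairs.
A + A = {-4, 0, 2, 4, 6, 7, 8, 11, 13, 18}, so |A + A| = 10.
Step 2: Doubling constant K = |A + A|/|A| = 10/4 = 10/4 ≈ 2.5000.
Step 3: Plünnecke-Ruzsa gives |3A| ≤ K³·|A| = (2.5000)³ · 4 ≈ 62.5000.
Step 4: Compute 3A = A + A + A directly by enumerating all triples (a,b,c) ∈ A³; |3A| = 19.
Step 5: Check 19 ≤ 62.5000? Yes ✓.

K = 10/4, Plünnecke-Ruzsa bound K³|A| ≈ 62.5000, |3A| = 19, inequality holds.


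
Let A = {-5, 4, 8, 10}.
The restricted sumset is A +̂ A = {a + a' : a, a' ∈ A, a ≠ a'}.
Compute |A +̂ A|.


Restricted sumset: A +̂ A = {a + a' : a ∈ A, a' ∈ A, a ≠ a'}.
Equivalently, take A + A and drop any sum 2a that is achievable ONLY as a + a for a ∈ A (i.e. sums representable only with equal summands).
Enumerate pairs (a, a') with a < a' (symmetric, so each unordered pair gives one sum; this covers all a ≠ a'):
  -5 + 4 = -1
  -5 + 8 = 3
  -5 + 10 = 5
  4 + 8 = 12
  4 + 10 = 14
  8 + 10 = 18
Collected distinct sums: {-1, 3, 5, 12, 14, 18}
|A +̂ A| = 6
(Reference bound: |A +̂ A| ≥ 2|A| - 3 for |A| ≥ 2, with |A| = 4 giving ≥ 5.)

|A +̂ A| = 6


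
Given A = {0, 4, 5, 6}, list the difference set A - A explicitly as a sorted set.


A - A = {a - a' : a, a' ∈ A}.
Compute a - a' for each ordered pair (a, a'):
a = 0: 0-0=0, 0-4=-4, 0-5=-5, 0-6=-6
a = 4: 4-0=4, 4-4=0, 4-5=-1, 4-6=-2
a = 5: 5-0=5, 5-4=1, 5-5=0, 5-6=-1
a = 6: 6-0=6, 6-4=2, 6-5=1, 6-6=0
Collecting distinct values (and noting 0 appears from a-a):
A - A = {-6, -5, -4, -2, -1, 0, 1, 2, 4, 5, 6}
|A - A| = 11

A - A = {-6, -5, -4, -2, -1, 0, 1, 2, 4, 5, 6}


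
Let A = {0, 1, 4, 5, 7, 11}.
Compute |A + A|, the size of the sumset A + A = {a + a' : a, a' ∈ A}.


A + A = {a + a' : a, a' ∈ A}; |A| = 6.
General bounds: 2|A| - 1 ≤ |A + A| ≤ |A|(|A|+1)/2, i.e. 11 ≤ |A + A| ≤ 21.
Lower bound 2|A|-1 is attained iff A is an arithmetic progression.
Enumerate sums a + a' for a ≤ a' (symmetric, so this suffices):
a = 0: 0+0=0, 0+1=1, 0+4=4, 0+5=5, 0+7=7, 0+11=11
a = 1: 1+1=2, 1+4=5, 1+5=6, 1+7=8, 1+11=12
a = 4: 4+4=8, 4+5=9, 4+7=11, 4+11=15
a = 5: 5+5=10, 5+7=12, 5+11=16
a = 7: 7+7=14, 7+11=18
a = 11: 11+11=22
Distinct sums: {0, 1, 2, 4, 5, 6, 7, 8, 9, 10, 11, 12, 14, 15, 16, 18, 22}
|A + A| = 17

|A + A| = 17


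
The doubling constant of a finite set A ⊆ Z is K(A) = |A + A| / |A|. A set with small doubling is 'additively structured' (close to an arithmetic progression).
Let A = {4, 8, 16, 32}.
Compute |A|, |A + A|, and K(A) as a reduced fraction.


|A| = 4.
Compute A + A by enumerating all 16 pairs.
A + A = {8, 12, 16, 20, 24, 32, 36, 40, 48, 64}, so |A + A| = 10.
K = |A + A| / |A| = 10/4 = 5/2 ≈ 2.5000.
Reference: AP of size 4 gives K = 7/4 ≈ 1.7500; a fully generic set of size 4 gives K ≈ 2.5000.

|A| = 4, |A + A| = 10, K = 10/4 = 5/2.


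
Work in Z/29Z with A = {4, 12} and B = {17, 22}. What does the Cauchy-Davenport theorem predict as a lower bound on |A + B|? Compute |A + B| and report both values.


Cauchy-Davenport: |A + B| ≥ min(p, |A| + |B| - 1) for A, B nonempty in Z/pZ.
|A| = 2, |B| = 2, p = 29.
CD lower bound = min(29, 2 + 2 - 1) = min(29, 3) = 3.
Compute A + B mod 29 directly:
a = 4: 4+17=21, 4+22=26
a = 12: 12+17=0, 12+22=5
A + B = {0, 5, 21, 26}, so |A + B| = 4.
Verify: 4 ≥ 3? Yes ✓.

CD lower bound = 3, actual |A + B| = 4.


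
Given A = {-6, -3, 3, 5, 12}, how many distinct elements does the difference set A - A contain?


A - A = {a - a' : a, a' ∈ A}; |A| = 5.
Bounds: 2|A|-1 ≤ |A - A| ≤ |A|² - |A| + 1, i.e. 9 ≤ |A - A| ≤ 21.
Note: 0 ∈ A - A always (from a - a). The set is symmetric: if d ∈ A - A then -d ∈ A - A.
Enumerate nonzero differences d = a - a' with a > a' (then include -d):
Positive differences: {2, 3, 6, 7, 8, 9, 11, 15, 18}
Full difference set: {0} ∪ (positive diffs) ∪ (negative diffs).
|A - A| = 1 + 2·9 = 19 (matches direct enumeration: 19).

|A - A| = 19


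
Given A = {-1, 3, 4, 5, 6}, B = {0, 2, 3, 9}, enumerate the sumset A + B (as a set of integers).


A + B = {a + b : a ∈ A, b ∈ B}.
Enumerate all |A|·|B| = 5·4 = 20 pairs (a, b) and collect distinct sums.
a = -1: -1+0=-1, -1+2=1, -1+3=2, -1+9=8
a = 3: 3+0=3, 3+2=5, 3+3=6, 3+9=12
a = 4: 4+0=4, 4+2=6, 4+3=7, 4+9=13
a = 5: 5+0=5, 5+2=7, 5+3=8, 5+9=14
a = 6: 6+0=6, 6+2=8, 6+3=9, 6+9=15
Collecting distinct sums: A + B = {-1, 1, 2, 3, 4, 5, 6, 7, 8, 9, 12, 13, 14, 15}
|A + B| = 14

A + B = {-1, 1, 2, 3, 4, 5, 6, 7, 8, 9, 12, 13, 14, 15}


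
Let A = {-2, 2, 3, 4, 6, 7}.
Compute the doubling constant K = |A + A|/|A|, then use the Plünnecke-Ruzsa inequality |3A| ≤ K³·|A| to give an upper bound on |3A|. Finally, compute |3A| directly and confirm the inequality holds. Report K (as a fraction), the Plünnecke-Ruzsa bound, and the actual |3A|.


|A| = 6.
Step 1: Compute A + A by enumerating all 36 pairs.
A + A = {-4, 0, 1, 2, 4, 5, 6, 7, 8, 9, 10, 11, 12, 13, 14}, so |A + A| = 15.
Step 2: Doubling constant K = |A + A|/|A| = 15/6 = 15/6 ≈ 2.5000.
Step 3: Plünnecke-Ruzsa gives |3A| ≤ K³·|A| = (2.5000)³ · 6 ≈ 93.7500.
Step 4: Compute 3A = A + A + A directly by enumerating all triples (a,b,c) ∈ A³; |3A| = 24.
Step 5: Check 24 ≤ 93.7500? Yes ✓.

K = 15/6, Plünnecke-Ruzsa bound K³|A| ≈ 93.7500, |3A| = 24, inequality holds.


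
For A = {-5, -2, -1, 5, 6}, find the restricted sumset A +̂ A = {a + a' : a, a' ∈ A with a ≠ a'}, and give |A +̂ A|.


Restricted sumset: A +̂ A = {a + a' : a ∈ A, a' ∈ A, a ≠ a'}.
Equivalently, take A + A and drop any sum 2a that is achievable ONLY as a + a for a ∈ A (i.e. sums representable only with equal summands).
Enumerate pairs (a, a') with a < a' (symmetric, so each unordered pair gives one sum; this covers all a ≠ a'):
  -5 + -2 = -7
  -5 + -1 = -6
  -5 + 5 = 0
  -5 + 6 = 1
  -2 + -1 = -3
  -2 + 5 = 3
  -2 + 6 = 4
  -1 + 5 = 4
  -1 + 6 = 5
  5 + 6 = 11
Collected distinct sums: {-7, -6, -3, 0, 1, 3, 4, 5, 11}
|A +̂ A| = 9
(Reference bound: |A +̂ A| ≥ 2|A| - 3 for |A| ≥ 2, with |A| = 5 giving ≥ 7.)

|A +̂ A| = 9


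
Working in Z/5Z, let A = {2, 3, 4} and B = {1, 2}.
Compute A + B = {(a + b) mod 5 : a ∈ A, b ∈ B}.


Work in Z/5Z: reduce every sum a + b modulo 5.
Enumerate all 6 pairs:
a = 2: 2+1=3, 2+2=4
a = 3: 3+1=4, 3+2=0
a = 4: 4+1=0, 4+2=1
Distinct residues collected: {0, 1, 3, 4}
|A + B| = 4 (out of 5 total residues).

A + B = {0, 1, 3, 4}


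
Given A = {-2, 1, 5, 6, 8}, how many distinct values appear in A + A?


A + A = {a + a' : a, a' ∈ A}; |A| = 5.
General bounds: 2|A| - 1 ≤ |A + A| ≤ |A|(|A|+1)/2, i.e. 9 ≤ |A + A| ≤ 15.
Lower bound 2|A|-1 is attained iff A is an arithmetic progression.
Enumerate sums a + a' for a ≤ a' (symmetric, so this suffices):
a = -2: -2+-2=-4, -2+1=-1, -2+5=3, -2+6=4, -2+8=6
a = 1: 1+1=2, 1+5=6, 1+6=7, 1+8=9
a = 5: 5+5=10, 5+6=11, 5+8=13
a = 6: 6+6=12, 6+8=14
a = 8: 8+8=16
Distinct sums: {-4, -1, 2, 3, 4, 6, 7, 9, 10, 11, 12, 13, 14, 16}
|A + A| = 14

|A + A| = 14


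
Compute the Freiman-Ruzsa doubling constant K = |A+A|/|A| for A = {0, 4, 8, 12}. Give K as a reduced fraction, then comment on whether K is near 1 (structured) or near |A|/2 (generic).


|A| = 4.
Compute A + A by enumerating all 16 pairs.
A + A = {0, 4, 8, 12, 16, 20, 24}, so |A + A| = 7.
K = |A + A| / |A| = 7/4 (already in lowest terms) ≈ 1.7500.
Reference: AP of size 4 gives K = 7/4 ≈ 1.7500; a fully generic set of size 4 gives K ≈ 2.5000.

|A| = 4, |A + A| = 7, K = 7/4.


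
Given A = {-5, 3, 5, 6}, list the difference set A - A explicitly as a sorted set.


A - A = {a - a' : a, a' ∈ A}.
Compute a - a' for each ordered pair (a, a'):
a = -5: -5--5=0, -5-3=-8, -5-5=-10, -5-6=-11
a = 3: 3--5=8, 3-3=0, 3-5=-2, 3-6=-3
a = 5: 5--5=10, 5-3=2, 5-5=0, 5-6=-1
a = 6: 6--5=11, 6-3=3, 6-5=1, 6-6=0
Collecting distinct values (and noting 0 appears from a-a):
A - A = {-11, -10, -8, -3, -2, -1, 0, 1, 2, 3, 8, 10, 11}
|A - A| = 13

A - A = {-11, -10, -8, -3, -2, -1, 0, 1, 2, 3, 8, 10, 11}


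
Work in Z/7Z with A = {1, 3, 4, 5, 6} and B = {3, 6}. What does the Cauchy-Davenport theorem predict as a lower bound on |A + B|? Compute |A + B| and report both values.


Cauchy-Davenport: |A + B| ≥ min(p, |A| + |B| - 1) for A, B nonempty in Z/pZ.
|A| = 5, |B| = 2, p = 7.
CD lower bound = min(7, 5 + 2 - 1) = min(7, 6) = 6.
Compute A + B mod 7 directly:
a = 1: 1+3=4, 1+6=0
a = 3: 3+3=6, 3+6=2
a = 4: 4+3=0, 4+6=3
a = 5: 5+3=1, 5+6=4
a = 6: 6+3=2, 6+6=5
A + B = {0, 1, 2, 3, 4, 5, 6}, so |A + B| = 7.
Verify: 7 ≥ 6? Yes ✓.

CD lower bound = 6, actual |A + B| = 7.


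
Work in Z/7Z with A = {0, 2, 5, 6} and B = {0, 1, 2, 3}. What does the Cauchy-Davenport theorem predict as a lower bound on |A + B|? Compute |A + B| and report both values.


Cauchy-Davenport: |A + B| ≥ min(p, |A| + |B| - 1) for A, B nonempty in Z/pZ.
|A| = 4, |B| = 4, p = 7.
CD lower bound = min(7, 4 + 4 - 1) = min(7, 7) = 7.
Compute A + B mod 7 directly:
a = 0: 0+0=0, 0+1=1, 0+2=2, 0+3=3
a = 2: 2+0=2, 2+1=3, 2+2=4, 2+3=5
a = 5: 5+0=5, 5+1=6, 5+2=0, 5+3=1
a = 6: 6+0=6, 6+1=0, 6+2=1, 6+3=2
A + B = {0, 1, 2, 3, 4, 5, 6}, so |A + B| = 7.
Verify: 7 ≥ 7? Yes ✓.

CD lower bound = 7, actual |A + B| = 7.


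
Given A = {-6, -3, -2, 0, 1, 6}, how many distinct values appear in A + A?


A + A = {a + a' : a, a' ∈ A}; |A| = 6.
General bounds: 2|A| - 1 ≤ |A + A| ≤ |A|(|A|+1)/2, i.e. 11 ≤ |A + A| ≤ 21.
Lower bound 2|A|-1 is attained iff A is an arithmetic progression.
Enumerate sums a + a' for a ≤ a' (symmetric, so this suffices):
a = -6: -6+-6=-12, -6+-3=-9, -6+-2=-8, -6+0=-6, -6+1=-5, -6+6=0
a = -3: -3+-3=-6, -3+-2=-5, -3+0=-3, -3+1=-2, -3+6=3
a = -2: -2+-2=-4, -2+0=-2, -2+1=-1, -2+6=4
a = 0: 0+0=0, 0+1=1, 0+6=6
a = 1: 1+1=2, 1+6=7
a = 6: 6+6=12
Distinct sums: {-12, -9, -8, -6, -5, -4, -3, -2, -1, 0, 1, 2, 3, 4, 6, 7, 12}
|A + A| = 17

|A + A| = 17


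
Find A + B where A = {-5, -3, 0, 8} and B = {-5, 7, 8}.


A + B = {a + b : a ∈ A, b ∈ B}.
Enumerate all |A|·|B| = 4·3 = 12 pairs (a, b) and collect distinct sums.
a = -5: -5+-5=-10, -5+7=2, -5+8=3
a = -3: -3+-5=-8, -3+7=4, -3+8=5
a = 0: 0+-5=-5, 0+7=7, 0+8=8
a = 8: 8+-5=3, 8+7=15, 8+8=16
Collecting distinct sums: A + B = {-10, -8, -5, 2, 3, 4, 5, 7, 8, 15, 16}
|A + B| = 11

A + B = {-10, -8, -5, 2, 3, 4, 5, 7, 8, 15, 16}


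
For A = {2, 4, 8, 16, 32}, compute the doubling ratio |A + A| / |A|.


|A| = 5.
Compute A + A by enumerating all 25 pairs.
A + A = {4, 6, 8, 10, 12, 16, 18, 20, 24, 32, 34, 36, 40, 48, 64}, so |A + A| = 15.
K = |A + A| / |A| = 15/5 = 3/1 ≈ 3.0000.
Reference: AP of size 5 gives K = 9/5 ≈ 1.8000; a fully generic set of size 5 gives K ≈ 3.0000.

|A| = 5, |A + A| = 15, K = 15/5 = 3/1.


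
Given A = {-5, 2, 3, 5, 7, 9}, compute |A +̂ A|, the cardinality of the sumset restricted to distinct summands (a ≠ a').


Restricted sumset: A +̂ A = {a + a' : a ∈ A, a' ∈ A, a ≠ a'}.
Equivalently, take A + A and drop any sum 2a that is achievable ONLY as a + a for a ∈ A (i.e. sums representable only with equal summands).
Enumerate pairs (a, a') with a < a' (symmetric, so each unordered pair gives one sum; this covers all a ≠ a'):
  -5 + 2 = -3
  -5 + 3 = -2
  -5 + 5 = 0
  -5 + 7 = 2
  -5 + 9 = 4
  2 + 3 = 5
  2 + 5 = 7
  2 + 7 = 9
  2 + 9 = 11
  3 + 5 = 8
  3 + 7 = 10
  3 + 9 = 12
  5 + 7 = 12
  5 + 9 = 14
  7 + 9 = 16
Collected distinct sums: {-3, -2, 0, 2, 4, 5, 7, 8, 9, 10, 11, 12, 14, 16}
|A +̂ A| = 14
(Reference bound: |A +̂ A| ≥ 2|A| - 3 for |A| ≥ 2, with |A| = 6 giving ≥ 9.)

|A +̂ A| = 14


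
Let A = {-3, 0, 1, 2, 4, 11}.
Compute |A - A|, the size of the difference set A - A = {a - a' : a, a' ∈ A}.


A - A = {a - a' : a, a' ∈ A}; |A| = 6.
Bounds: 2|A|-1 ≤ |A - A| ≤ |A|² - |A| + 1, i.e. 11 ≤ |A - A| ≤ 31.
Note: 0 ∈ A - A always (from a - a). The set is symmetric: if d ∈ A - A then -d ∈ A - A.
Enumerate nonzero differences d = a - a' with a > a' (then include -d):
Positive differences: {1, 2, 3, 4, 5, 7, 9, 10, 11, 14}
Full difference set: {0} ∪ (positive diffs) ∪ (negative diffs).
|A - A| = 1 + 2·10 = 21 (matches direct enumeration: 21).

|A - A| = 21


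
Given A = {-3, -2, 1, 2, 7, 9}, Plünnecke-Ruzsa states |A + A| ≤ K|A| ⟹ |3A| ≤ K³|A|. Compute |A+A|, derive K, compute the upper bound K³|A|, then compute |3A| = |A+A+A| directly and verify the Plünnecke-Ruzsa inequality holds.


|A| = 6.
Step 1: Compute A + A by enumerating all 36 pairs.
A + A = {-6, -5, -4, -2, -1, 0, 2, 3, 4, 5, 6, 7, 8, 9, 10, 11, 14, 16, 18}, so |A + A| = 19.
Step 2: Doubling constant K = |A + A|/|A| = 19/6 = 19/6 ≈ 3.1667.
Step 3: Plünnecke-Ruzsa gives |3A| ≤ K³·|A| = (3.1667)³ · 6 ≈ 190.5278.
Step 4: Compute 3A = A + A + A directly by enumerating all triples (a,b,c) ∈ A³; |3A| = 34.
Step 5: Check 34 ≤ 190.5278? Yes ✓.

K = 19/6, Plünnecke-Ruzsa bound K³|A| ≈ 190.5278, |3A| = 34, inequality holds.


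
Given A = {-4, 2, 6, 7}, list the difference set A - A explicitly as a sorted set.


A - A = {a - a' : a, a' ∈ A}.
Compute a - a' for each ordered pair (a, a'):
a = -4: -4--4=0, -4-2=-6, -4-6=-10, -4-7=-11
a = 2: 2--4=6, 2-2=0, 2-6=-4, 2-7=-5
a = 6: 6--4=10, 6-2=4, 6-6=0, 6-7=-1
a = 7: 7--4=11, 7-2=5, 7-6=1, 7-7=0
Collecting distinct values (and noting 0 appears from a-a):
A - A = {-11, -10, -6, -5, -4, -1, 0, 1, 4, 5, 6, 10, 11}
|A - A| = 13

A - A = {-11, -10, -6, -5, -4, -1, 0, 1, 4, 5, 6, 10, 11}


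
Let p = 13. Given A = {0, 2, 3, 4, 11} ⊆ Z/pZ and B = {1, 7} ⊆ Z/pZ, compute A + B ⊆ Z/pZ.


Work in Z/13Z: reduce every sum a + b modulo 13.
Enumerate all 10 pairs:
a = 0: 0+1=1, 0+7=7
a = 2: 2+1=3, 2+7=9
a = 3: 3+1=4, 3+7=10
a = 4: 4+1=5, 4+7=11
a = 11: 11+1=12, 11+7=5
Distinct residues collected: {1, 3, 4, 5, 7, 9, 10, 11, 12}
|A + B| = 9 (out of 13 total residues).

A + B = {1, 3, 4, 5, 7, 9, 10, 11, 12}


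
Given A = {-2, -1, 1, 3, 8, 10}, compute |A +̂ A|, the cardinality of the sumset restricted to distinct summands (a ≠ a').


Restricted sumset: A +̂ A = {a + a' : a ∈ A, a' ∈ A, a ≠ a'}.
Equivalently, take A + A and drop any sum 2a that is achievable ONLY as a + a for a ∈ A (i.e. sums representable only with equal summands).
Enumerate pairs (a, a') with a < a' (symmetric, so each unordered pair gives one sum; this covers all a ≠ a'):
  -2 + -1 = -3
  -2 + 1 = -1
  -2 + 3 = 1
  -2 + 8 = 6
  -2 + 10 = 8
  -1 + 1 = 0
  -1 + 3 = 2
  -1 + 8 = 7
  -1 + 10 = 9
  1 + 3 = 4
  1 + 8 = 9
  1 + 10 = 11
  3 + 8 = 11
  3 + 10 = 13
  8 + 10 = 18
Collected distinct sums: {-3, -1, 0, 1, 2, 4, 6, 7, 8, 9, 11, 13, 18}
|A +̂ A| = 13
(Reference bound: |A +̂ A| ≥ 2|A| - 3 for |A| ≥ 2, with |A| = 6 giving ≥ 9.)

|A +̂ A| = 13


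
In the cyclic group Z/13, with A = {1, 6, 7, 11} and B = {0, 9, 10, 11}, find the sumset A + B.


Work in Z/13Z: reduce every sum a + b modulo 13.
Enumerate all 16 pairs:
a = 1: 1+0=1, 1+9=10, 1+10=11, 1+11=12
a = 6: 6+0=6, 6+9=2, 6+10=3, 6+11=4
a = 7: 7+0=7, 7+9=3, 7+10=4, 7+11=5
a = 11: 11+0=11, 11+9=7, 11+10=8, 11+11=9
Distinct residues collected: {1, 2, 3, 4, 5, 6, 7, 8, 9, 10, 11, 12}
|A + B| = 12 (out of 13 total residues).

A + B = {1, 2, 3, 4, 5, 6, 7, 8, 9, 10, 11, 12}


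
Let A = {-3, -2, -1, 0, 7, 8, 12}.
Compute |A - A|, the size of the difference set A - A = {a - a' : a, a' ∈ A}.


A - A = {a - a' : a, a' ∈ A}; |A| = 7.
Bounds: 2|A|-1 ≤ |A - A| ≤ |A|² - |A| + 1, i.e. 13 ≤ |A - A| ≤ 43.
Note: 0 ∈ A - A always (from a - a). The set is symmetric: if d ∈ A - A then -d ∈ A - A.
Enumerate nonzero differences d = a - a' with a > a' (then include -d):
Positive differences: {1, 2, 3, 4, 5, 7, 8, 9, 10, 11, 12, 13, 14, 15}
Full difference set: {0} ∪ (positive diffs) ∪ (negative diffs).
|A - A| = 1 + 2·14 = 29 (matches direct enumeration: 29).

|A - A| = 29


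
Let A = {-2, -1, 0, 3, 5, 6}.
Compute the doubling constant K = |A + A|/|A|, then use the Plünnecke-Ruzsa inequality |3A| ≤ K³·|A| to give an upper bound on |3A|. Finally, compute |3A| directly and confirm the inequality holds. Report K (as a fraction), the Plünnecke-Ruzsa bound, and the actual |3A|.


|A| = 6.
Step 1: Compute A + A by enumerating all 36 pairs.
A + A = {-4, -3, -2, -1, 0, 1, 2, 3, 4, 5, 6, 8, 9, 10, 11, 12}, so |A + A| = 16.
Step 2: Doubling constant K = |A + A|/|A| = 16/6 = 16/6 ≈ 2.6667.
Step 3: Plünnecke-Ruzsa gives |3A| ≤ K³·|A| = (2.6667)³ · 6 ≈ 113.7778.
Step 4: Compute 3A = A + A + A directly by enumerating all triples (a,b,c) ∈ A³; |3A| = 25.
Step 5: Check 25 ≤ 113.7778? Yes ✓.

K = 16/6, Plünnecke-Ruzsa bound K³|A| ≈ 113.7778, |3A| = 25, inequality holds.


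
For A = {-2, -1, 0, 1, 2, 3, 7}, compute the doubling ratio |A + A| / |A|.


|A| = 7.
Compute A + A by enumerating all 49 pairs.
A + A = {-4, -3, -2, -1, 0, 1, 2, 3, 4, 5, 6, 7, 8, 9, 10, 14}, so |A + A| = 16.
K = |A + A| / |A| = 16/7 (already in lowest terms) ≈ 2.2857.
Reference: AP of size 7 gives K = 13/7 ≈ 1.8571; a fully generic set of size 7 gives K ≈ 4.0000.

|A| = 7, |A + A| = 16, K = 16/7.


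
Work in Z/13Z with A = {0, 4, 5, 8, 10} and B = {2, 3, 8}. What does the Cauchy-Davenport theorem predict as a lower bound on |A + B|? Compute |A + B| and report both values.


Cauchy-Davenport: |A + B| ≥ min(p, |A| + |B| - 1) for A, B nonempty in Z/pZ.
|A| = 5, |B| = 3, p = 13.
CD lower bound = min(13, 5 + 3 - 1) = min(13, 7) = 7.
Compute A + B mod 13 directly:
a = 0: 0+2=2, 0+3=3, 0+8=8
a = 4: 4+2=6, 4+3=7, 4+8=12
a = 5: 5+2=7, 5+3=8, 5+8=0
a = 8: 8+2=10, 8+3=11, 8+8=3
a = 10: 10+2=12, 10+3=0, 10+8=5
A + B = {0, 2, 3, 5, 6, 7, 8, 10, 11, 12}, so |A + B| = 10.
Verify: 10 ≥ 7? Yes ✓.

CD lower bound = 7, actual |A + B| = 10.


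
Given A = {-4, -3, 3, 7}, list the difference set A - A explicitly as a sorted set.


A - A = {a - a' : a, a' ∈ A}.
Compute a - a' for each ordered pair (a, a'):
a = -4: -4--4=0, -4--3=-1, -4-3=-7, -4-7=-11
a = -3: -3--4=1, -3--3=0, -3-3=-6, -3-7=-10
a = 3: 3--4=7, 3--3=6, 3-3=0, 3-7=-4
a = 7: 7--4=11, 7--3=10, 7-3=4, 7-7=0
Collecting distinct values (and noting 0 appears from a-a):
A - A = {-11, -10, -7, -6, -4, -1, 0, 1, 4, 6, 7, 10, 11}
|A - A| = 13

A - A = {-11, -10, -7, -6, -4, -1, 0, 1, 4, 6, 7, 10, 11}


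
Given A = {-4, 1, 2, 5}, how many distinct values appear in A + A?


A + A = {a + a' : a, a' ∈ A}; |A| = 4.
General bounds: 2|A| - 1 ≤ |A + A| ≤ |A|(|A|+1)/2, i.e. 7 ≤ |A + A| ≤ 10.
Lower bound 2|A|-1 is attained iff A is an arithmetic progression.
Enumerate sums a + a' for a ≤ a' (symmetric, so this suffices):
a = -4: -4+-4=-8, -4+1=-3, -4+2=-2, -4+5=1
a = 1: 1+1=2, 1+2=3, 1+5=6
a = 2: 2+2=4, 2+5=7
a = 5: 5+5=10
Distinct sums: {-8, -3, -2, 1, 2, 3, 4, 6, 7, 10}
|A + A| = 10

|A + A| = 10


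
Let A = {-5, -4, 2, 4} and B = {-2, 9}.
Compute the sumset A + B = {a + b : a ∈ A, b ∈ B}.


A + B = {a + b : a ∈ A, b ∈ B}.
Enumerate all |A|·|B| = 4·2 = 8 pairs (a, b) and collect distinct sums.
a = -5: -5+-2=-7, -5+9=4
a = -4: -4+-2=-6, -4+9=5
a = 2: 2+-2=0, 2+9=11
a = 4: 4+-2=2, 4+9=13
Collecting distinct sums: A + B = {-7, -6, 0, 2, 4, 5, 11, 13}
|A + B| = 8

A + B = {-7, -6, 0, 2, 4, 5, 11, 13}


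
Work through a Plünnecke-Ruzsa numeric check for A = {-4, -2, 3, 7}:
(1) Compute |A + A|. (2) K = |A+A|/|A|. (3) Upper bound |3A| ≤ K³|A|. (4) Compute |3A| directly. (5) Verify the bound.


|A| = 4.
Step 1: Compute A + A by enumerating all 16 pairs.
A + A = {-8, -6, -4, -1, 1, 3, 5, 6, 10, 14}, so |A + A| = 10.
Step 2: Doubling constant K = |A + A|/|A| = 10/4 = 10/4 ≈ 2.5000.
Step 3: Plünnecke-Ruzsa gives |3A| ≤ K³·|A| = (2.5000)³ · 4 ≈ 62.5000.
Step 4: Compute 3A = A + A + A directly by enumerating all triples (a,b,c) ∈ A³; |3A| = 19.
Step 5: Check 19 ≤ 62.5000? Yes ✓.

K = 10/4, Plünnecke-Ruzsa bound K³|A| ≈ 62.5000, |3A| = 19, inequality holds.


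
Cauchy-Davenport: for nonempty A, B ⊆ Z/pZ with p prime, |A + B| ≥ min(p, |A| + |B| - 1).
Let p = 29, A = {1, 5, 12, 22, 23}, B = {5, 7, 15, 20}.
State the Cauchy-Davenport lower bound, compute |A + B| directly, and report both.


Cauchy-Davenport: |A + B| ≥ min(p, |A| + |B| - 1) for A, B nonempty in Z/pZ.
|A| = 5, |B| = 4, p = 29.
CD lower bound = min(29, 5 + 4 - 1) = min(29, 8) = 8.
Compute A + B mod 29 directly:
a = 1: 1+5=6, 1+7=8, 1+15=16, 1+20=21
a = 5: 5+5=10, 5+7=12, 5+15=20, 5+20=25
a = 12: 12+5=17, 12+7=19, 12+15=27, 12+20=3
a = 22: 22+5=27, 22+7=0, 22+15=8, 22+20=13
a = 23: 23+5=28, 23+7=1, 23+15=9, 23+20=14
A + B = {0, 1, 3, 6, 8, 9, 10, 12, 13, 14, 16, 17, 19, 20, 21, 25, 27, 28}, so |A + B| = 18.
Verify: 18 ≥ 8? Yes ✓.

CD lower bound = 8, actual |A + B| = 18.


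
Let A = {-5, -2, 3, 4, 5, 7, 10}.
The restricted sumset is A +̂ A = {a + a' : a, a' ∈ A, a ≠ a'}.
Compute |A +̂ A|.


Restricted sumset: A +̂ A = {a + a' : a ∈ A, a' ∈ A, a ≠ a'}.
Equivalently, take A + A and drop any sum 2a that is achievable ONLY as a + a for a ∈ A (i.e. sums representable only with equal summands).
Enumerate pairs (a, a') with a < a' (symmetric, so each unordered pair gives one sum; this covers all a ≠ a'):
  -5 + -2 = -7
  -5 + 3 = -2
  -5 + 4 = -1
  -5 + 5 = 0
  -5 + 7 = 2
  -5 + 10 = 5
  -2 + 3 = 1
  -2 + 4 = 2
  -2 + 5 = 3
  -2 + 7 = 5
  -2 + 10 = 8
  3 + 4 = 7
  3 + 5 = 8
  3 + 7 = 10
  3 + 10 = 13
  4 + 5 = 9
  4 + 7 = 11
  4 + 10 = 14
  5 + 7 = 12
  5 + 10 = 15
  7 + 10 = 17
Collected distinct sums: {-7, -2, -1, 0, 1, 2, 3, 5, 7, 8, 9, 10, 11, 12, 13, 14, 15, 17}
|A +̂ A| = 18
(Reference bound: |A +̂ A| ≥ 2|A| - 3 for |A| ≥ 2, with |A| = 7 giving ≥ 11.)

|A +̂ A| = 18


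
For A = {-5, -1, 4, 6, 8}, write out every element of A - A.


A - A = {a - a' : a, a' ∈ A}.
Compute a - a' for each ordered pair (a, a'):
a = -5: -5--5=0, -5--1=-4, -5-4=-9, -5-6=-11, -5-8=-13
a = -1: -1--5=4, -1--1=0, -1-4=-5, -1-6=-7, -1-8=-9
a = 4: 4--5=9, 4--1=5, 4-4=0, 4-6=-2, 4-8=-4
a = 6: 6--5=11, 6--1=7, 6-4=2, 6-6=0, 6-8=-2
a = 8: 8--5=13, 8--1=9, 8-4=4, 8-6=2, 8-8=0
Collecting distinct values (and noting 0 appears from a-a):
A - A = {-13, -11, -9, -7, -5, -4, -2, 0, 2, 4, 5, 7, 9, 11, 13}
|A - A| = 15

A - A = {-13, -11, -9, -7, -5, -4, -2, 0, 2, 4, 5, 7, 9, 11, 13}


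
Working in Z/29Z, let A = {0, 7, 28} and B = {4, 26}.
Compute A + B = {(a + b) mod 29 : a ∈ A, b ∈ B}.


Work in Z/29Z: reduce every sum a + b modulo 29.
Enumerate all 6 pairs:
a = 0: 0+4=4, 0+26=26
a = 7: 7+4=11, 7+26=4
a = 28: 28+4=3, 28+26=25
Distinct residues collected: {3, 4, 11, 25, 26}
|A + B| = 5 (out of 29 total residues).

A + B = {3, 4, 11, 25, 26}


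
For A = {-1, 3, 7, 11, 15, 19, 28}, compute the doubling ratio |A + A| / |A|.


|A| = 7.
Compute A + A by enumerating all 49 pairs.
A + A = {-2, 2, 6, 10, 14, 18, 22, 26, 27, 30, 31, 34, 35, 38, 39, 43, 47, 56}, so |A + A| = 18.
K = |A + A| / |A| = 18/7 (already in lowest terms) ≈ 2.5714.
Reference: AP of size 7 gives K = 13/7 ≈ 1.8571; a fully generic set of size 7 gives K ≈ 4.0000.

|A| = 7, |A + A| = 18, K = 18/7.


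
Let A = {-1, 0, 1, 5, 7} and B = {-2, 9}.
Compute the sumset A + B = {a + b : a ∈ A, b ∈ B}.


A + B = {a + b : a ∈ A, b ∈ B}.
Enumerate all |A|·|B| = 5·2 = 10 pairs (a, b) and collect distinct sums.
a = -1: -1+-2=-3, -1+9=8
a = 0: 0+-2=-2, 0+9=9
a = 1: 1+-2=-1, 1+9=10
a = 5: 5+-2=3, 5+9=14
a = 7: 7+-2=5, 7+9=16
Collecting distinct sums: A + B = {-3, -2, -1, 3, 5, 8, 9, 10, 14, 16}
|A + B| = 10

A + B = {-3, -2, -1, 3, 5, 8, 9, 10, 14, 16}


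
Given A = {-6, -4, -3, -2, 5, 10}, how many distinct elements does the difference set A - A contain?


A - A = {a - a' : a, a' ∈ A}; |A| = 6.
Bounds: 2|A|-1 ≤ |A - A| ≤ |A|² - |A| + 1, i.e. 11 ≤ |A - A| ≤ 31.
Note: 0 ∈ A - A always (from a - a). The set is symmetric: if d ∈ A - A then -d ∈ A - A.
Enumerate nonzero differences d = a - a' with a > a' (then include -d):
Positive differences: {1, 2, 3, 4, 5, 7, 8, 9, 11, 12, 13, 14, 16}
Full difference set: {0} ∪ (positive diffs) ∪ (negative diffs).
|A - A| = 1 + 2·13 = 27 (matches direct enumeration: 27).

|A - A| = 27


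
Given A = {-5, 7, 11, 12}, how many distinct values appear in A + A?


A + A = {a + a' : a, a' ∈ A}; |A| = 4.
General bounds: 2|A| - 1 ≤ |A + A| ≤ |A|(|A|+1)/2, i.e. 7 ≤ |A + A| ≤ 10.
Lower bound 2|A|-1 is attained iff A is an arithmetic progression.
Enumerate sums a + a' for a ≤ a' (symmetric, so this suffices):
a = -5: -5+-5=-10, -5+7=2, -5+11=6, -5+12=7
a = 7: 7+7=14, 7+11=18, 7+12=19
a = 11: 11+11=22, 11+12=23
a = 12: 12+12=24
Distinct sums: {-10, 2, 6, 7, 14, 18, 19, 22, 23, 24}
|A + A| = 10

|A + A| = 10


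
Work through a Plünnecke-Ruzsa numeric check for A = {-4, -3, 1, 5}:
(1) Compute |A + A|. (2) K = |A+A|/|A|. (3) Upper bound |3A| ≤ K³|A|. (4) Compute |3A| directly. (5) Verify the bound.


|A| = 4.
Step 1: Compute A + A by enumerating all 16 pairs.
A + A = {-8, -7, -6, -3, -2, 1, 2, 6, 10}, so |A + A| = 9.
Step 2: Doubling constant K = |A + A|/|A| = 9/4 = 9/4 ≈ 2.2500.
Step 3: Plünnecke-Ruzsa gives |3A| ≤ K³·|A| = (2.2500)³ · 4 ≈ 45.5625.
Step 4: Compute 3A = A + A + A directly by enumerating all triples (a,b,c) ∈ A³; |3A| = 16.
Step 5: Check 16 ≤ 45.5625? Yes ✓.

K = 9/4, Plünnecke-Ruzsa bound K³|A| ≈ 45.5625, |3A| = 16, inequality holds.


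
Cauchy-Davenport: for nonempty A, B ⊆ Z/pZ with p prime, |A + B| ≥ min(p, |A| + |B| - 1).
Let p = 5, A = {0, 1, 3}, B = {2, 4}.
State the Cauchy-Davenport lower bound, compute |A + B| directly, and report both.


Cauchy-Davenport: |A + B| ≥ min(p, |A| + |B| - 1) for A, B nonempty in Z/pZ.
|A| = 3, |B| = 2, p = 5.
CD lower bound = min(5, 3 + 2 - 1) = min(5, 4) = 4.
Compute A + B mod 5 directly:
a = 0: 0+2=2, 0+4=4
a = 1: 1+2=3, 1+4=0
a = 3: 3+2=0, 3+4=2
A + B = {0, 2, 3, 4}, so |A + B| = 4.
Verify: 4 ≥ 4? Yes ✓.

CD lower bound = 4, actual |A + B| = 4.


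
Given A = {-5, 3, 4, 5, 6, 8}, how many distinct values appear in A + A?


A + A = {a + a' : a, a' ∈ A}; |A| = 6.
General bounds: 2|A| - 1 ≤ |A + A| ≤ |A|(|A|+1)/2, i.e. 11 ≤ |A + A| ≤ 21.
Lower bound 2|A|-1 is attained iff A is an arithmetic progression.
Enumerate sums a + a' for a ≤ a' (symmetric, so this suffices):
a = -5: -5+-5=-10, -5+3=-2, -5+4=-1, -5+5=0, -5+6=1, -5+8=3
a = 3: 3+3=6, 3+4=7, 3+5=8, 3+6=9, 3+8=11
a = 4: 4+4=8, 4+5=9, 4+6=10, 4+8=12
a = 5: 5+5=10, 5+6=11, 5+8=13
a = 6: 6+6=12, 6+8=14
a = 8: 8+8=16
Distinct sums: {-10, -2, -1, 0, 1, 3, 6, 7, 8, 9, 10, 11, 12, 13, 14, 16}
|A + A| = 16

|A + A| = 16


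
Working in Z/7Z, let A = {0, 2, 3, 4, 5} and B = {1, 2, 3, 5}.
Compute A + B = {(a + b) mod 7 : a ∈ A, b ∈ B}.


Work in Z/7Z: reduce every sum a + b modulo 7.
Enumerate all 20 pairs:
a = 0: 0+1=1, 0+2=2, 0+3=3, 0+5=5
a = 2: 2+1=3, 2+2=4, 2+3=5, 2+5=0
a = 3: 3+1=4, 3+2=5, 3+3=6, 3+5=1
a = 4: 4+1=5, 4+2=6, 4+3=0, 4+5=2
a = 5: 5+1=6, 5+2=0, 5+3=1, 5+5=3
Distinct residues collected: {0, 1, 2, 3, 4, 5, 6}
|A + B| = 7 (out of 7 total residues).

A + B = {0, 1, 2, 3, 4, 5, 6}


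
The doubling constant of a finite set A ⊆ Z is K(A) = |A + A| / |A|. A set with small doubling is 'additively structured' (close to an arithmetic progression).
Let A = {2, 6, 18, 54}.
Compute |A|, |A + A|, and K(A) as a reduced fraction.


|A| = 4.
Compute A + A by enumerating all 16 pairs.
A + A = {4, 8, 12, 20, 24, 36, 56, 60, 72, 108}, so |A + A| = 10.
K = |A + A| / |A| = 10/4 = 5/2 ≈ 2.5000.
Reference: AP of size 4 gives K = 7/4 ≈ 1.7500; a fully generic set of size 4 gives K ≈ 2.5000.

|A| = 4, |A + A| = 10, K = 10/4 = 5/2.


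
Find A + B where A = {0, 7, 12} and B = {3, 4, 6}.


A + B = {a + b : a ∈ A, b ∈ B}.
Enumerate all |A|·|B| = 3·3 = 9 pairs (a, b) and collect distinct sums.
a = 0: 0+3=3, 0+4=4, 0+6=6
a = 7: 7+3=10, 7+4=11, 7+6=13
a = 12: 12+3=15, 12+4=16, 12+6=18
Collecting distinct sums: A + B = {3, 4, 6, 10, 11, 13, 15, 16, 18}
|A + B| = 9

A + B = {3, 4, 6, 10, 11, 13, 15, 16, 18}
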